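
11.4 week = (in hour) 1915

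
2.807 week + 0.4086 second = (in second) 1.698e+06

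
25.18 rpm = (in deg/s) 151.1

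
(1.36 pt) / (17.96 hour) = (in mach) 2.179e-11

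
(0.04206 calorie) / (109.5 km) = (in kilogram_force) 1.639e-07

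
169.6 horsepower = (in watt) 1.265e+05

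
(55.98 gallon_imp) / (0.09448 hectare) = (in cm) 0.02694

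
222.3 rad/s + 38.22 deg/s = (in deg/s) 1.278e+04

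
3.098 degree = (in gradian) 3.442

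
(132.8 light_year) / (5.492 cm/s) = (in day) 2.648e+14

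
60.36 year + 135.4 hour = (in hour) 5.289e+05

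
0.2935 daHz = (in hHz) 0.02935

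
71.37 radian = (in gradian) 4544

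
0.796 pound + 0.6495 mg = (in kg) 0.3611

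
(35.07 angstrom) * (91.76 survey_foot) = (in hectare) 9.809e-12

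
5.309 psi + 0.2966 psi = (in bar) 0.3865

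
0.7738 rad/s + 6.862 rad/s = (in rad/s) 7.636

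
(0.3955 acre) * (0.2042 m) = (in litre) 3.268e+05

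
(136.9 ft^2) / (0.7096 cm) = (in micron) 1.792e+09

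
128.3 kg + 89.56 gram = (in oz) 4529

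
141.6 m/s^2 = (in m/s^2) 141.6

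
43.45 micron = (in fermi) 4.345e+10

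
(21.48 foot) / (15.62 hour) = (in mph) 0.0002604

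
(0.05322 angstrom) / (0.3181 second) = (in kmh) 6.023e-11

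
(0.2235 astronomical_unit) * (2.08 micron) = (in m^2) 6.955e+04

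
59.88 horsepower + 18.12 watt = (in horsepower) 59.9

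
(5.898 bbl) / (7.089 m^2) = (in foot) 0.434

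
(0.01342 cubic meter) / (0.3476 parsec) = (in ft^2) 1.347e-17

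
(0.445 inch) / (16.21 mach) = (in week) 3.386e-12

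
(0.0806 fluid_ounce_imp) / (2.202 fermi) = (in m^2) 1.04e+09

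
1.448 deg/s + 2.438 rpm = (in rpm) 2.679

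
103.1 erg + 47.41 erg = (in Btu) 1.427e-08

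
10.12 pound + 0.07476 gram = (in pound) 10.12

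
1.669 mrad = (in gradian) 0.1063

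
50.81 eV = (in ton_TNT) 1.946e-27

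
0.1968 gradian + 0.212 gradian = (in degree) 0.3679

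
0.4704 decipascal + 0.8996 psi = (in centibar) 6.203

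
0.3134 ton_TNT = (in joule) 1.311e+09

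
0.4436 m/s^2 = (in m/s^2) 0.4436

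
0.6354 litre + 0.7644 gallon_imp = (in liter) 4.11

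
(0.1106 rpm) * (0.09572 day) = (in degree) 5488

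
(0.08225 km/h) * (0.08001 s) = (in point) 5.182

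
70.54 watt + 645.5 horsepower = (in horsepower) 645.6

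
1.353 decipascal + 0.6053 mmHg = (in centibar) 0.08084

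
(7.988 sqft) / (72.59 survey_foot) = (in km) 3.354e-05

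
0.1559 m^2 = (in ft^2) 1.678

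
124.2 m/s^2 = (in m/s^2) 124.2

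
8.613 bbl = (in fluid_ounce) 4.63e+04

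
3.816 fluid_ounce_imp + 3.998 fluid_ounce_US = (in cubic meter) 0.0002267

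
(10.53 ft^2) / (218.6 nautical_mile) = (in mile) 1.501e-09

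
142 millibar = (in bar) 0.142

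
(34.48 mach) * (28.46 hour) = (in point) 3.41e+12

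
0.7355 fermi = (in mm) 7.355e-13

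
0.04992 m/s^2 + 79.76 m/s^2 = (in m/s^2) 79.81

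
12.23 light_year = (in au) 7.734e+05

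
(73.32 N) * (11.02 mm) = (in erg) 8.08e+06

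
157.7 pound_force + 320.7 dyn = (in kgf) 71.53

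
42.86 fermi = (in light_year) 4.53e-30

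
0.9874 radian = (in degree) 56.57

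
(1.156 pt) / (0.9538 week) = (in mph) 1.581e-09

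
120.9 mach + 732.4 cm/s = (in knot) 8.004e+04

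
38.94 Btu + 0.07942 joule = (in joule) 4.108e+04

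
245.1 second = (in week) 0.0004053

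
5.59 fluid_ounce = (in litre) 0.1653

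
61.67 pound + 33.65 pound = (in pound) 95.32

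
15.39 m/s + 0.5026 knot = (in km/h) 56.33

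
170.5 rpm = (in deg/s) 1023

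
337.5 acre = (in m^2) 1.366e+06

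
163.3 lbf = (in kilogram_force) 74.07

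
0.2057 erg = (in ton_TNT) 4.916e-18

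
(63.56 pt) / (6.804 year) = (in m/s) 1.045e-10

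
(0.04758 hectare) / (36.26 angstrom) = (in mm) 1.312e+14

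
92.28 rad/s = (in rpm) 881.2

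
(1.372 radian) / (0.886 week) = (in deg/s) 0.0001467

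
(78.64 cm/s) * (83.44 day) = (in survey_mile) 3523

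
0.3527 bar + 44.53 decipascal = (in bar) 0.3527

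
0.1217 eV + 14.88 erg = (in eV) 9.287e+12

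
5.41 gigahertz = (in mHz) 5.41e+12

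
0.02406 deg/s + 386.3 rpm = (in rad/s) 40.45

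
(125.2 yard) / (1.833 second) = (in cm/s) 6246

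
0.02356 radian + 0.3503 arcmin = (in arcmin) 81.34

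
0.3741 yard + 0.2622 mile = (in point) 1.197e+06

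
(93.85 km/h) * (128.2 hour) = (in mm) 1.203e+10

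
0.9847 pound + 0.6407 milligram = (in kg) 0.4467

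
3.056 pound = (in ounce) 48.9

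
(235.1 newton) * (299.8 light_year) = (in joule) 6.668e+20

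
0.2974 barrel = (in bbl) 0.2974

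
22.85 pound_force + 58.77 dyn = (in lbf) 22.85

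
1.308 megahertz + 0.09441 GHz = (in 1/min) 5.743e+09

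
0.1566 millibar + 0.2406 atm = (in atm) 0.2408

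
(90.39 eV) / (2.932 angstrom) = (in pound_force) 1.11e-08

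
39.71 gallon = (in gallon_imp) 33.07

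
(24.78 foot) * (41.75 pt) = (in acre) 2.749e-05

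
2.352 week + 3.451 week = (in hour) 974.9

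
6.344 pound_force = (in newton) 28.22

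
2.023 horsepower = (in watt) 1509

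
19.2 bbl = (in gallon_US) 806.4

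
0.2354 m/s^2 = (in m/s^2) 0.2354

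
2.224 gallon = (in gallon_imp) 1.852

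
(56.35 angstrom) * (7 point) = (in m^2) 1.392e-11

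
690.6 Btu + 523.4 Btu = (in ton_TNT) 0.0003061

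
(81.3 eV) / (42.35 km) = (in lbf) 6.915e-23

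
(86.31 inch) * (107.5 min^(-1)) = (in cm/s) 392.8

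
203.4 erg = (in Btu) 1.928e-08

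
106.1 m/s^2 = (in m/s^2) 106.1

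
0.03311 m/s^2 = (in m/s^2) 0.03311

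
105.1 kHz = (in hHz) 1051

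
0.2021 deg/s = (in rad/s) 0.003527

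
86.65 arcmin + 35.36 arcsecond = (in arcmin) 87.24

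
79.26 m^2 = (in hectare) 0.007926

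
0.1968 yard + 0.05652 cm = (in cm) 18.05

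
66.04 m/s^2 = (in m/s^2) 66.04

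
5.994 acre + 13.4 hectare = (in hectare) 15.83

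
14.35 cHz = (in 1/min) 8.61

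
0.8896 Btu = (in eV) 5.858e+21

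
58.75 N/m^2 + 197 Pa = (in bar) 0.002557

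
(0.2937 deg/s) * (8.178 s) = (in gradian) 2.669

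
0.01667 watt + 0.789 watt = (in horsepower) 0.00108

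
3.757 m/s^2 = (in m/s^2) 3.757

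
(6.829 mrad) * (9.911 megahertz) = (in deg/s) 3.878e+06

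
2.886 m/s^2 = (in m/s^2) 2.886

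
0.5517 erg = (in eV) 3.443e+11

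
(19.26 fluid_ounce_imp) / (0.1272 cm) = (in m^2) 0.4302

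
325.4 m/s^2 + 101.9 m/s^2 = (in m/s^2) 427.3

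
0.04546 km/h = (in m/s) 0.01263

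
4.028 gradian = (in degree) 3.625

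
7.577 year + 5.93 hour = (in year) 7.578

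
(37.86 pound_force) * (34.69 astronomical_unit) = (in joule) 8.74e+14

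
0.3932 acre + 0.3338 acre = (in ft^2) 3.167e+04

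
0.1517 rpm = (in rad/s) 0.01589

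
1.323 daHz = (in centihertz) 1323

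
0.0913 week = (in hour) 15.34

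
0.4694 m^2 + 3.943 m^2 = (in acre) 0.00109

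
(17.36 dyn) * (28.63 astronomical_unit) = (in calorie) 1.777e+08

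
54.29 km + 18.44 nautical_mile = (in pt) 2.507e+08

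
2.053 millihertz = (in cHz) 0.2053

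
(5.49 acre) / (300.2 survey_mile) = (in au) 3.074e-13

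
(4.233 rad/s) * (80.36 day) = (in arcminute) 1.01e+11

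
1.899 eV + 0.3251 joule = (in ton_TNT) 7.77e-11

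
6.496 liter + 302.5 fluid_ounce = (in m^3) 0.01544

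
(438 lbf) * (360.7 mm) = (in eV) 4.386e+21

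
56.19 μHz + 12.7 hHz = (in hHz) 12.7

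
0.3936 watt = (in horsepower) 0.0005278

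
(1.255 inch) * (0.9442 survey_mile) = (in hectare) 0.004844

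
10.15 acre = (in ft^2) 4.421e+05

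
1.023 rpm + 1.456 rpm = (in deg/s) 14.87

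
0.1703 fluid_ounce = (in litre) 0.005036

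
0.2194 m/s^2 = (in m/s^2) 0.2194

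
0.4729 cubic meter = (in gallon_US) 124.9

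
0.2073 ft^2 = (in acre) 4.759e-06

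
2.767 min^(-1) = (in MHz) 4.612e-08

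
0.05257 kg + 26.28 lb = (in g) 1.197e+04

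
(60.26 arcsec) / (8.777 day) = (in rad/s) 3.853e-10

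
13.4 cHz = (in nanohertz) 1.34e+08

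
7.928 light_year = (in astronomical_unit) 5.014e+05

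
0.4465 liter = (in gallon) 0.118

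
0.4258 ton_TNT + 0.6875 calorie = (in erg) 1.782e+16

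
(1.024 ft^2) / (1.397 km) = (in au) 4.552e-16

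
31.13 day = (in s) 2.69e+06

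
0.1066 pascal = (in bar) 1.066e-06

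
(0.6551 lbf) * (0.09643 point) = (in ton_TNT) 2.369e-14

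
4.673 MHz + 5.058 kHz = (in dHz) 4.678e+07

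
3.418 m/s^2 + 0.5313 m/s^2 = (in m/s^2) 3.949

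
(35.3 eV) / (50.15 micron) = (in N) 1.128e-13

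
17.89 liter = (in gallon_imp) 3.935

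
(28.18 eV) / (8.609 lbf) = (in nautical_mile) 6.366e-23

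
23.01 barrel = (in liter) 3658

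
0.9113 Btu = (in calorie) 229.8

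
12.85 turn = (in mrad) 8.074e+04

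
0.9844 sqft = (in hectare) 9.145e-06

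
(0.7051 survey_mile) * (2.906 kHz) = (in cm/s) 3.298e+08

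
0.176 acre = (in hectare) 0.07122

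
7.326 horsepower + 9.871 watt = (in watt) 5473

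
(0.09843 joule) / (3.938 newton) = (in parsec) 8.1e-19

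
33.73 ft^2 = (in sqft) 33.73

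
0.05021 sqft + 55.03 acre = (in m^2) 2.227e+05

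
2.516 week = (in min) 2.536e+04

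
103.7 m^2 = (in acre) 0.02562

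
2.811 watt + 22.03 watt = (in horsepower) 0.03331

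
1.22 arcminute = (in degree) 0.02033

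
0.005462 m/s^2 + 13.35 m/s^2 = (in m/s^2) 13.36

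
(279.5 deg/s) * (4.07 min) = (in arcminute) 4.095e+06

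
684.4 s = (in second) 684.4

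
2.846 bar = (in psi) 41.28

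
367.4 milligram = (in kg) 0.0003674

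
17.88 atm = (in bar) 18.12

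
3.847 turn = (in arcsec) 4.986e+06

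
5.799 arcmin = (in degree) 0.09665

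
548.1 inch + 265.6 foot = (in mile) 0.05895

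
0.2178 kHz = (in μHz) 2.178e+08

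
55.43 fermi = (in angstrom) 0.0005543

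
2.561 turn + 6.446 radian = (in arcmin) 7.748e+04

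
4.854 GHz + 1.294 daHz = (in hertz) 4.854e+09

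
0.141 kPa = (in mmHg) 1.058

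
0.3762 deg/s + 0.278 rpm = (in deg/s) 2.044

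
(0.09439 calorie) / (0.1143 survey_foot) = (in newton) 11.34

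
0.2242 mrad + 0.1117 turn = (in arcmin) 2413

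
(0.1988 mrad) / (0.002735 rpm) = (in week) 1.148e-06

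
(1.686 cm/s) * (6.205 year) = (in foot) 1.082e+07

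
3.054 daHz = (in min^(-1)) 1832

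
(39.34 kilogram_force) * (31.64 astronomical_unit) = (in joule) 1.826e+15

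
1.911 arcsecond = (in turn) 1.475e-06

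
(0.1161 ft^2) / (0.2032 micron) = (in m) 5.308e+04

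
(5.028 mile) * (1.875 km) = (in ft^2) 1.633e+08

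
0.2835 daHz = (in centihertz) 283.5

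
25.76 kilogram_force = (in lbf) 56.79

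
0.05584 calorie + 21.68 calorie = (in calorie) 21.74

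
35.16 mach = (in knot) 2.327e+04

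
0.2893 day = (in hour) 6.943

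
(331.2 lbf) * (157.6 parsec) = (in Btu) 6.791e+18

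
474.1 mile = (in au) 5.1e-06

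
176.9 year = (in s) 5.579e+09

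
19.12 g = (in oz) 0.6744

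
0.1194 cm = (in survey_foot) 0.003917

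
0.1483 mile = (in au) 1.595e-09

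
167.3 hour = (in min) 1.004e+04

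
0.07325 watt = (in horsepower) 9.823e-05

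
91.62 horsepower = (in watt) 6.832e+04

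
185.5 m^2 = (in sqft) 1997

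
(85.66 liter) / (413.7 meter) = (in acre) 5.117e-08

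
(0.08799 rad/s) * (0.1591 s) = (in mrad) 14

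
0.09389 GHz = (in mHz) 9.389e+10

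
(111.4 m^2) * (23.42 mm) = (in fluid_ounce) 8.822e+04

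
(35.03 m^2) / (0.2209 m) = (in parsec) 5.139e-15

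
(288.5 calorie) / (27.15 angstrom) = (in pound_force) 9.995e+10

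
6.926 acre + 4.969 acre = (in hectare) 4.814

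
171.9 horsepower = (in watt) 1.282e+05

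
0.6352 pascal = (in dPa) 6.352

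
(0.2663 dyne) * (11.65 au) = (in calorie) 1.109e+06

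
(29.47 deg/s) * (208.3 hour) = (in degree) 2.21e+07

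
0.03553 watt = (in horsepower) 4.765e-05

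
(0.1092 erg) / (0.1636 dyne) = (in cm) 0.6675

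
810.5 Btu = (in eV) 5.337e+24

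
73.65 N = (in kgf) 7.51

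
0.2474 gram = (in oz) 0.008727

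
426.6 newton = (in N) 426.6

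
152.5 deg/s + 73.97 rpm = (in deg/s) 596.3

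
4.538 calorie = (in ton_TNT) 4.538e-09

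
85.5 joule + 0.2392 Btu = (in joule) 337.9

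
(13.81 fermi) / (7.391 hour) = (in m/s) 5.19e-19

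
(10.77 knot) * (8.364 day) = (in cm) 4.004e+08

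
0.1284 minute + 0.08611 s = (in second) 7.79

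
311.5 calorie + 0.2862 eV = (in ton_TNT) 3.115e-07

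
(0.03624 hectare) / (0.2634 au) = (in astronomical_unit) 6.148e-20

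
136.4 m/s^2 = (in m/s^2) 136.4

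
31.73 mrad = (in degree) 1.818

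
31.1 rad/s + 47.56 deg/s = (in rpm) 304.9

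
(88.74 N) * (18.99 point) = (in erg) 5.945e+06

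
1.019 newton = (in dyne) 1.019e+05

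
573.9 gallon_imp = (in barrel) 16.41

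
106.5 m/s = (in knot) 207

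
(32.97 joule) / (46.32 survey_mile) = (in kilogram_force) 4.51e-05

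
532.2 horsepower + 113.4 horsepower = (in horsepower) 645.6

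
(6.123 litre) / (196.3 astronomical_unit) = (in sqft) 2.244e-15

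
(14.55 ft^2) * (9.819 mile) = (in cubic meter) 2.136e+04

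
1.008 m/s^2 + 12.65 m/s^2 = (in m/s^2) 13.66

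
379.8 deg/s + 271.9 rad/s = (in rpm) 2660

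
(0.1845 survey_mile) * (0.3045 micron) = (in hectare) 9.041e-09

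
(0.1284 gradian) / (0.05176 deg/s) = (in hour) 0.0006202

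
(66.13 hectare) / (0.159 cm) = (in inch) 1.637e+10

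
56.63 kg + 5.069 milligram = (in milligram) 5.663e+07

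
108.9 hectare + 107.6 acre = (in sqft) 1.641e+07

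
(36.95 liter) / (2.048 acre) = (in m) 4.458e-06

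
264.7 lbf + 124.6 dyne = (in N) 1177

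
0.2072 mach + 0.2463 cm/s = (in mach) 0.2072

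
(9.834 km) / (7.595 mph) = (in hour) 0.8046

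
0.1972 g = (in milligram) 197.2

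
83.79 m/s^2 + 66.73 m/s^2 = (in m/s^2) 150.5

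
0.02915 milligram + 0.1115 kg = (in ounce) 3.933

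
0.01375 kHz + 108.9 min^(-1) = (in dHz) 155.6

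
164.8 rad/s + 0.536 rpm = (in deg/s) 9446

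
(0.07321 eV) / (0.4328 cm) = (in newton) 2.71e-18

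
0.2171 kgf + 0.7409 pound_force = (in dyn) 5.425e+05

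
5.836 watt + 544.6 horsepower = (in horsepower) 544.6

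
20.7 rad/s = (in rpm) 197.7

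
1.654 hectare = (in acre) 4.087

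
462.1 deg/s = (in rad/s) 8.065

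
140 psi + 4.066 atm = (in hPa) 1.377e+04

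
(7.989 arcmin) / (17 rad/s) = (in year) 4.335e-12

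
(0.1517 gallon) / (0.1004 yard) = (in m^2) 0.006255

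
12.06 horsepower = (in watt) 8993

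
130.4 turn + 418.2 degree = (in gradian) 5.262e+04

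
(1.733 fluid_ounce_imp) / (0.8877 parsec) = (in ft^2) 1.935e-20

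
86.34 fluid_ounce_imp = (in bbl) 0.01543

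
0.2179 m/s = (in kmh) 0.7844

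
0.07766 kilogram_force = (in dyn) 7.616e+04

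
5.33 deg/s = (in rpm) 0.8883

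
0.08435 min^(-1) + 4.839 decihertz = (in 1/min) 29.12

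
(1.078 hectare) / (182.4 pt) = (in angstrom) 1.675e+15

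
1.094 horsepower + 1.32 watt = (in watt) 817.1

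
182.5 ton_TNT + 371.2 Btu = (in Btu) 7.237e+08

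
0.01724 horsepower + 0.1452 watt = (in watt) 13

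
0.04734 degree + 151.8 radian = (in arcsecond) 3.131e+07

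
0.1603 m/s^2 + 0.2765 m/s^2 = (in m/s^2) 0.4368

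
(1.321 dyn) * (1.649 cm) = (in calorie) 5.206e-08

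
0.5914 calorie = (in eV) 1.544e+19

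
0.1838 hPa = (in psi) 0.002666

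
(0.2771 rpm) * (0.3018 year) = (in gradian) 1.758e+07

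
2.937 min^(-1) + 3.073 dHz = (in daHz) 0.03563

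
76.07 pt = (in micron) 2.684e+04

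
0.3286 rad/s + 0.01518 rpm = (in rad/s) 0.3302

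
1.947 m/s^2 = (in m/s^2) 1.947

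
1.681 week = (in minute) 1.694e+04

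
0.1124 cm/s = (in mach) 3.301e-06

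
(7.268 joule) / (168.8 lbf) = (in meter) 0.00968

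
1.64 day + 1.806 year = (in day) 660.8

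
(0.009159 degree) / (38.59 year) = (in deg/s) 7.526e-12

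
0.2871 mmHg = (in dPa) 382.8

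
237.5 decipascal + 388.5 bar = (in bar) 388.5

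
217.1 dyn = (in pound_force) 0.0004881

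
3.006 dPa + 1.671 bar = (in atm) 1.649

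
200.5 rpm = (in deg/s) 1203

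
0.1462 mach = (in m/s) 49.78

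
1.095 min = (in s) 65.7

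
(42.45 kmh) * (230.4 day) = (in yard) 2.567e+08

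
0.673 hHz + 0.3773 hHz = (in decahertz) 10.5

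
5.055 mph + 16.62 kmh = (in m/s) 6.876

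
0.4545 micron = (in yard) 4.97e-07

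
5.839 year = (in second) 1.841e+08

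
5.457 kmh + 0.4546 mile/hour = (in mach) 0.005049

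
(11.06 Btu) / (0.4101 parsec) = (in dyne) 9.221e-08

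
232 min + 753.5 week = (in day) 5275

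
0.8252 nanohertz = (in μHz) 0.0008252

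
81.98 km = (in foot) 2.69e+05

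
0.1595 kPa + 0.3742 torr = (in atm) 0.002067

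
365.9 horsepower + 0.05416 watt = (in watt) 2.729e+05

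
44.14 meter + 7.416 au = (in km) 1.109e+09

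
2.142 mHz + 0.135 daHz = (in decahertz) 0.1352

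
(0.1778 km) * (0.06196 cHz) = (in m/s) 0.1102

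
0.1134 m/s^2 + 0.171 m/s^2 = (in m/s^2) 0.2844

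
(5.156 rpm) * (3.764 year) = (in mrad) 6.409e+10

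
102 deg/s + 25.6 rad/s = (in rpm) 261.5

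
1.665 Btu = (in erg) 1.757e+10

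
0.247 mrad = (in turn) 3.931e-05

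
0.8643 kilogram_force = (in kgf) 0.8643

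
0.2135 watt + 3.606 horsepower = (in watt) 2689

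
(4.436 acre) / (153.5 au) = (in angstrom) 7.818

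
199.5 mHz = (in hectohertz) 0.001995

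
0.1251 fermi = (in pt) 3.546e-13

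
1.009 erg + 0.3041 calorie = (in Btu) 0.001206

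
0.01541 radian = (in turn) 0.002453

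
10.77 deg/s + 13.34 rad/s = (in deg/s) 775.1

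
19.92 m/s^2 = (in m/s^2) 19.92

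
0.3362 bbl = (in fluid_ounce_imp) 1881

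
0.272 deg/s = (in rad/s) 0.004747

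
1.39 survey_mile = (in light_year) 2.365e-13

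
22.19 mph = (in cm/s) 992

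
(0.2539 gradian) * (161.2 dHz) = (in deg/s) 3.684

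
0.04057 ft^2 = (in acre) 9.314e-07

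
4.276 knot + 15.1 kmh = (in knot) 12.43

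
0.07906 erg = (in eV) 4.935e+10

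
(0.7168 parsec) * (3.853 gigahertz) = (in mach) 2.503e+23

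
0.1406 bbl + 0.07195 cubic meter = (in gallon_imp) 20.74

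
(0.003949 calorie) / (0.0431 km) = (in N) 0.0003834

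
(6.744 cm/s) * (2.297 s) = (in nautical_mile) 8.364e-05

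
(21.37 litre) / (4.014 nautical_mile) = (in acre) 7.103e-10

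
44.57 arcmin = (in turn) 0.002063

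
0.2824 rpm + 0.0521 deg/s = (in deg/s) 1.746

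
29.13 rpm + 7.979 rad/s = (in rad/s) 11.03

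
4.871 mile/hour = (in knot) 4.233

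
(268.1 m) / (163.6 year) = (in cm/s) 5.196e-06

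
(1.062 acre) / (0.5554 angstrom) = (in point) 2.193e+17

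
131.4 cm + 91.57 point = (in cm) 134.6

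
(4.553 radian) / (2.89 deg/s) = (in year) 2.862e-06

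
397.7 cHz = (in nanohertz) 3.977e+09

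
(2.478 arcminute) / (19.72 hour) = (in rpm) 9.696e-08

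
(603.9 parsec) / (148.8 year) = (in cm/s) 3.971e+11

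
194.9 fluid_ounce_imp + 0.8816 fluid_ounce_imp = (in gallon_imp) 1.224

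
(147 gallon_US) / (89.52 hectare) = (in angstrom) 6216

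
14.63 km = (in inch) 5.76e+05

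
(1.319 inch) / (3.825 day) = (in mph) 2.268e-07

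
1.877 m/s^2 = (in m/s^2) 1.877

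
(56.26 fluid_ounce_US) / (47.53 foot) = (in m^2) 0.0001148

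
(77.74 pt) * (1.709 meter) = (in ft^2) 0.5045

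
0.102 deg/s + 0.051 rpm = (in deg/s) 0.408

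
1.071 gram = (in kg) 0.001071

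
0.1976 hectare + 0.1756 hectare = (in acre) 0.9222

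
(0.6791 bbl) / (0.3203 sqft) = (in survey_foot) 11.9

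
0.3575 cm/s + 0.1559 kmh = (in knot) 0.09113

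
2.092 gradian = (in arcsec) 6778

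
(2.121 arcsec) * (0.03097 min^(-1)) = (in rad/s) 5.308e-09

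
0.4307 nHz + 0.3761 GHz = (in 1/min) 2.257e+10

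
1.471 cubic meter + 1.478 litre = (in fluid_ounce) 4.979e+04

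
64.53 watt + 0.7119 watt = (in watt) 65.24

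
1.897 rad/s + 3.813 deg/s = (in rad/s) 1.964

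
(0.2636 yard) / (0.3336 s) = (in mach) 0.002122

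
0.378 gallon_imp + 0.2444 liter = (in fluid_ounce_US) 66.37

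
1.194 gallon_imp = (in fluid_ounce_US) 183.5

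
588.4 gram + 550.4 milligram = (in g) 589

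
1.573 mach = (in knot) 1041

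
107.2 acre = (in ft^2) 4.67e+06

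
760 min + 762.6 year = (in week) 3.976e+04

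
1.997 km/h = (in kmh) 1.997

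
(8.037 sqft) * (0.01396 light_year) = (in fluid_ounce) 3.335e+18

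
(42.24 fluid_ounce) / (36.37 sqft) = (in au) 2.471e-15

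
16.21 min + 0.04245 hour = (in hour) 0.3126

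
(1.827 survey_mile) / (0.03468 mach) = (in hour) 0.06917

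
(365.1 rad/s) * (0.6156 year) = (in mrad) 7.088e+12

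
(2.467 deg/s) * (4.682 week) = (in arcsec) 2.515e+10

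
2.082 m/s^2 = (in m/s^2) 2.082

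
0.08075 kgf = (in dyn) 7.919e+04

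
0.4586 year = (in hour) 4017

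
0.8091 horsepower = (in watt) 603.3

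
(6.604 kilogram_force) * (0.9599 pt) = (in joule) 0.02193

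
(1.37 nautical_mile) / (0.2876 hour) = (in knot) 4.764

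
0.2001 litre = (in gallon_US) 0.05286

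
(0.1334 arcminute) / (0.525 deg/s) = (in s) 0.004235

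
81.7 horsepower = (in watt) 6.092e+04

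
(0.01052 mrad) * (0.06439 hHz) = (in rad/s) 6.774e-05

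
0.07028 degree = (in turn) 0.0001952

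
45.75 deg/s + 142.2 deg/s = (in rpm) 31.32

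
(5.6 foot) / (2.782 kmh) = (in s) 2.209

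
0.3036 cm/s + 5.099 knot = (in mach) 0.007713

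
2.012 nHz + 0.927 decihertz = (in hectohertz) 0.000927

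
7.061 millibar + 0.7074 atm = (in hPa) 723.8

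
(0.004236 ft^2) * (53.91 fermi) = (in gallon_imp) 4.667e-15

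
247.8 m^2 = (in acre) 0.06123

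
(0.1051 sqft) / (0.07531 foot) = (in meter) 0.4254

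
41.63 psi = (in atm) 2.833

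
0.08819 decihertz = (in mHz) 8.819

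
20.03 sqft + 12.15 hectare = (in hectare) 12.15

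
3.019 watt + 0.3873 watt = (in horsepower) 0.004568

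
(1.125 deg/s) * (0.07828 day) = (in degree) 7609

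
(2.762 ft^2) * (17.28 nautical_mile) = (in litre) 8.212e+06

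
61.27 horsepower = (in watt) 4.569e+04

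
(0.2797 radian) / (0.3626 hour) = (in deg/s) 0.01228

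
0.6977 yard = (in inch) 25.12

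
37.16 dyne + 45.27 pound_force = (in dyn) 2.014e+07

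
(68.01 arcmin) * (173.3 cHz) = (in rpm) 0.3274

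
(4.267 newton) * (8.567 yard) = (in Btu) 0.03168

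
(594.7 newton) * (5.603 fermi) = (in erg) 3.332e-05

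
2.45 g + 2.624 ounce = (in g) 76.84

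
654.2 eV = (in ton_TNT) 2.505e-26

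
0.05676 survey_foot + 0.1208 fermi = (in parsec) 5.607e-19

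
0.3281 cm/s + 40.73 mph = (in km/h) 65.56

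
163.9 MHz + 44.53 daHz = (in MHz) 163.9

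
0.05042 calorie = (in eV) 1.317e+18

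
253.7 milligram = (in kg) 0.0002537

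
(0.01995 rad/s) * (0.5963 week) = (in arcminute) 2.473e+07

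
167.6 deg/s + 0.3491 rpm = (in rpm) 28.28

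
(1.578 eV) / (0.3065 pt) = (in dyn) 2.338e-10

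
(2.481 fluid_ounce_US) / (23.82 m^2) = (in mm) 0.00308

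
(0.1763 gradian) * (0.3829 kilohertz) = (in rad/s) 1.06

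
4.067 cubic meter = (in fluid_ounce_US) 1.375e+05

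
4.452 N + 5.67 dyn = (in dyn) 4.452e+05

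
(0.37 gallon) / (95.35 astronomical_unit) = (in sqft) 1.057e-15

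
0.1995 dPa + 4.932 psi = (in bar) 0.34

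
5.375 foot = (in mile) 0.001018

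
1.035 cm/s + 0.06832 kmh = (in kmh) 0.1056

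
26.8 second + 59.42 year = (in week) 3098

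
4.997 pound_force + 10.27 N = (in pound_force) 7.306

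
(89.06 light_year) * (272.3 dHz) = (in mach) 6.738e+16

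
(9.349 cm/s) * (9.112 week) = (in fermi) 5.152e+20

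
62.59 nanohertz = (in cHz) 6.259e-06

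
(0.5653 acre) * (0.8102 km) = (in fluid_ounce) 6.267e+10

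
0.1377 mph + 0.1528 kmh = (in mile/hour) 0.2326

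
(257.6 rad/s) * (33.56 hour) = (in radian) 3.112e+07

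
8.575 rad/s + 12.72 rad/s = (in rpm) 203.4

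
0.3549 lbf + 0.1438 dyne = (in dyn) 1.579e+05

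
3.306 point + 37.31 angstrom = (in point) 3.306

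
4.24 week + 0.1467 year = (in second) 7.191e+06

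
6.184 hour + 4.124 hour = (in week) 0.06136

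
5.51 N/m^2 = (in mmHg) 0.04133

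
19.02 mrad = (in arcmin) 65.39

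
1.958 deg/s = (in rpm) 0.3263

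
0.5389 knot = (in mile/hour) 0.6202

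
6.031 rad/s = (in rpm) 57.59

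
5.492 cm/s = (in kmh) 0.1977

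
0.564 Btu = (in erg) 5.951e+09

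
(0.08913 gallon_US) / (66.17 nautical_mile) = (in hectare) 2.753e-13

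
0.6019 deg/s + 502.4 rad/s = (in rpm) 4798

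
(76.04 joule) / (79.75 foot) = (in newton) 3.128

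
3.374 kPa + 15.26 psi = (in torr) 814.5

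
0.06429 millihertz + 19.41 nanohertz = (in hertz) 6.431e-05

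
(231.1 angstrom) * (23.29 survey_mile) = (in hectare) 8.662e-08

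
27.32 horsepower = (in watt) 2.037e+04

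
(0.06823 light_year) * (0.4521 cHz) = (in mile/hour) 6.528e+12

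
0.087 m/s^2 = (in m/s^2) 0.087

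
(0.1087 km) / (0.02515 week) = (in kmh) 0.02573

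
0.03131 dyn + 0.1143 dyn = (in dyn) 0.1456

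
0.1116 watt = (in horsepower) 0.0001497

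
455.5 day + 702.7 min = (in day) 456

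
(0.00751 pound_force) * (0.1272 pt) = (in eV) 9.356e+12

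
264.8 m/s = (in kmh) 953.3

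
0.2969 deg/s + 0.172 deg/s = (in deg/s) 0.4689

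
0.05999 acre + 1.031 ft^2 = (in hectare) 0.02429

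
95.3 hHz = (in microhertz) 9.53e+09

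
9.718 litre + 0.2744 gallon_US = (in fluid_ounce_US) 363.7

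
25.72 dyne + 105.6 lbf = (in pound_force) 105.6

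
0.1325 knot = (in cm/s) 6.816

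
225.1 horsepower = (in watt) 1.679e+05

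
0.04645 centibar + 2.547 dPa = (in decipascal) 467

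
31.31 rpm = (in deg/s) 187.9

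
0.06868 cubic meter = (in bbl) 0.432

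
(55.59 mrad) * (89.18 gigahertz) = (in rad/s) 4.958e+09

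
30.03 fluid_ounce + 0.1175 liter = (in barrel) 0.006325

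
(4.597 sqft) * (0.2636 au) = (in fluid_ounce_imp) 5.927e+14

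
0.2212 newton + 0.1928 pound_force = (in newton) 1.079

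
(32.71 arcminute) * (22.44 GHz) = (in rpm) 2.039e+09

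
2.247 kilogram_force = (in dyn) 2.204e+06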